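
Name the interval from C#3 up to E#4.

major 10th

C to E spans three letter names (C-D-E), plus an octave: a tenth.
C#3 to E#4 is 16 semitones, matching the major tenth exactly, so the quality is major.
(Equivalently, a compound major third: a major third plus an octave.)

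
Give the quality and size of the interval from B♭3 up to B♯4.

doubly augmented octave

B to B is the same letter name, plus an octave: an octave.
Bb3 to B#4 spans 14 semitones — two semitones wider than the perfect octave (12) — giving a doubly augmented octave.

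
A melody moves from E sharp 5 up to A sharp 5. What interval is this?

perfect fourth

E to A spans four letter names (E-F-G-A): a fourth.
The perfect fourth spans 5 semitones, and E#5 to A#5 is exactly 5 semitones — so this is a perfect fourth.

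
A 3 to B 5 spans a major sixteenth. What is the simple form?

Each octave removed subtracts seven from the number: 16 − 14 = 2.
So a major sixteenth is 2 octaves plus a major second. The quality is unchanged.

major 2nd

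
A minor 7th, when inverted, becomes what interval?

The rule of nine gives the new number: 9 − 7 = 2, so a seventh becomes a second.
And minor becomes major under inversion, so we get a major second.

M2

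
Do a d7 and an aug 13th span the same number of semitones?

No

A diminished seventh is 9 semitones but an augmented thirteenth is 22 semitones — different sizes.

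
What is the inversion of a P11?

First reduce the compound perfect eleventh to its simple form, a perfect fourth.
The rule of nine gives the new number: 9 − 4 = 5, so a fourth becomes a fifth.
And perfect stays perfect under inversion, so we get a perfect fifth.

perfect fifth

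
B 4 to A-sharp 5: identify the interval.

major 7th

B to A spans seven letter names (B-C-D-E-F-G-A): a seventh.
Counting semitones, B4→A#5 is 11, which is the major seventh.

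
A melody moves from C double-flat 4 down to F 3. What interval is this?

doubly diminished fifth

Descending from Cbb4 to F3 is the same interval as ascending F3 to Cbb4.
F to C spans five letter names (F-G-A-B-C), so the interval is some kind of fifth.
The perfect fifth is 7 semitones; here we have 5, two semitones narrower: doubly diminished.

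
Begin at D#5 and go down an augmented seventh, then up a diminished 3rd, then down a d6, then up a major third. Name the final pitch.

Down an augmented seventh from D#5: Eb4 (12 semitones down).
Up a diminished third from Eb4: Gbb4 (2 semitones up).
Gbb4 down a diminished sixth → Bb3 (7 semitones).
Up a major third from Bb3: D4 (4 semitones up).

D4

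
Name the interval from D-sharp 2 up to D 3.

diminished octave

D to D is the same letter name, plus an octave — that makes it an octave of some quality.
A perfect octave would be 12 semitones; D#2 to D3 is 11, one semitone narrower, so the interval is diminished.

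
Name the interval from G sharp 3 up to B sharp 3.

G to B spans three letter names (G-A-B) — that makes it a third of some quality.
Counting semitones, G#3→B#3 is 4, which is the major third.

major third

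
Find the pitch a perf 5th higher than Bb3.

Counting five letter names up from B lands on F.
A perfect fifth spans 7 semitones, so from Bb3 the target pitch is F4.

F4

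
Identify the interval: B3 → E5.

B to E spans four letter names (B-C-D-E), plus an octave: an eleventh.
B3 to E5 is 17 semitones, matching the perfect eleventh exactly, so the quality is perfect.
(Equivalently, a compound perfect fourth: a perfect fourth plus an octave.)

perfect eleventh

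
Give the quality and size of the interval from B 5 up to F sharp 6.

perfect fifth

B to F spans five letter names (B-C-D-E-F) — that makes it a fifth of some quality.
B5 to F#6 is 7 semitones, matching the perfect fifth exactly, so the quality is perfect.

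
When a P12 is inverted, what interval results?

perfect fourth

First reduce the compound perfect twelfth to its simple form, a perfect fifth.
Inverted interval numbers add to nine, so a fifth pairs with a fourth (5 + 4 = 9).
Quality inverts too: perfect stays perfect. That makes the inversion a perfect fourth.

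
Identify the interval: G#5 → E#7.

G to E spans six letter names (G-A-B-C-D-E), plus an octave, so the interval is some kind of thirteenth.
Counting semitones, G#5→E#7 is 21, which is the major thirteenth.
(Equivalently, a compound major sixth: a major sixth plus an octave.)

major thirteenth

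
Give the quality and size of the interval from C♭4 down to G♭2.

perfect 11th

Descending from Cb4 to Gb2 is the same interval as ascending Gb2 to Cb4.
G to C spans four letter names (G-A-B-C), plus an octave — that makes it an eleventh of some quality.
Counting semitones, Gb2→Cb4 is 17, which is the perfect eleventh.
(Equivalently, a compound perfect fourth: a perfect fourth plus an octave.)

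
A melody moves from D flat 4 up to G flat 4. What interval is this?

perfect fourth

D to G spans four letter names (D-E-F-G): a fourth.
Db4 to Gb4 is 5 semitones, matching the perfect fourth exactly, so the quality is perfect.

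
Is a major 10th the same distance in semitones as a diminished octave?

A major tenth is 16 semitones but a diminished octave is 11 semitones — different sizes.

No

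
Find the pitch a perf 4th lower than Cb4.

The fourth takes the letter from C down to G.
A perfect fourth is 5 semitones; 5 semitones down from Cb4 gives Gb3.

Gb3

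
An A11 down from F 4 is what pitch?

C flat 3

The eleventh's letter: F down four letter names plus an octave → C.
An augmented eleventh is 18 semitones; 18 semitones down from F4 gives Cb3.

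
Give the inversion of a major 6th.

minor third

Inverted interval numbers add to nine, so a sixth pairs with a third (6 + 3 = 9).
Quality inverts too: major becomes minor. That makes the inversion a minor third.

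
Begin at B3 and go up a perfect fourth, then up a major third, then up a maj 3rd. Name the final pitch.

B#4

B3 up a perfect fourth → E4 (5 semitones).
E4 up a major third → G#4 (4 semitones).
Up a major third from G#4: B#4 (4 semitones up).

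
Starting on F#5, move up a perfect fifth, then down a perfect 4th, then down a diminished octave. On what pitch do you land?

G##4

A perfect fifth up from F#5 is C#6.
Down a perfect fourth from C#6: G#5 (5 semitones down).
G#5 down a diminished octave → G##4 (11 semitones).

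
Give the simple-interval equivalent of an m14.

m7

Take out an octave (7 from the number): 14 − 7 = 7.
Quality carries through unchanged, so the simple form is a minor seventh.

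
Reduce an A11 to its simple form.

Subtracting seven from the interval number removes an octave: 11 − 7 = 4.
So an augmented eleventh is an octave plus an augmented fourth. The quality is unchanged.

augmented fourth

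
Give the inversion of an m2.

major 7th

Inverted interval numbers add to nine, so a second pairs with a seventh (2 + 7 = 9).
The quality also flips — minor becomes major — giving a major seventh.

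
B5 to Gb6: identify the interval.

B to G spans six letter names (B-C-D-E-F-G), so the interval is some kind of sixth.
B5 to Gb6 spans 7 semitones — two semitones narrower than the major sixth (9) — giving a diminished sixth.

d6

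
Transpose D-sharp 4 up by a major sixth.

Six letter names up from D: B.
A major sixth spans 9 semitones, so from D#4 the target pitch is B#4.

B-sharp 4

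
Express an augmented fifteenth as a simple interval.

Take out an octave (7 from the number): 15 − 7 = 8.
So an augmented fifteenth is an octave plus an augmented octave. The quality is unchanged.

augmented octave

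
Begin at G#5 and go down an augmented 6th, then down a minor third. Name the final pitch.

G4

An augmented sixth down from G#5 is Bb4.
A minor third down from Bb4 is G4.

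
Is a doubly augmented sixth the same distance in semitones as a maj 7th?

Both span 11 semitones: a doubly augmented sixth and a major seventh are the same chromatic distance.

Yes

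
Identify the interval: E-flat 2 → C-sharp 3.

augmented 6th

E to C spans six letter names (E-F-G-A-B-C): a sixth.
Eb2 to C#3 spans 10 semitones — one semitone wider than the major sixth (9) — giving an augmented sixth.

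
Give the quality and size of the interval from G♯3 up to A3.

G to A spans two letter names (G-A): a second.
At 1 semitone, G#3→A3 falls one short of a major second: minor.

minor second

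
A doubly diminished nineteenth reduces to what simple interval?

Take out 2 octaves (14 from the number): 19 − 14 = 5.
So a doubly diminished nineteenth is 2 octaves plus a doubly diminished fifth. The quality is unchanged.

dd5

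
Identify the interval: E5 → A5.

E to A spans four letter names (E-F-G-A), so the interval is some kind of fourth.
The perfect fourth spans 5 semitones, and E5 to A5 is exactly 5 semitones — so this is a perfect fourth.

P4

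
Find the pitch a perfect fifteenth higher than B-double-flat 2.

A fifteenth keeps the letter name B, two octaves up from B.
A perfect fifteenth is 24 semitones; 24 semitones up from Bbb2 gives Bbb4.

B-double-flat 4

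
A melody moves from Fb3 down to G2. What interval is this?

Descending from Fb3 to G2 is the same interval as ascending G2 to Fb3.
G to F spans seven letter names (G-A-B-C-D-E-F), so the interval is some kind of seventh.
The major seventh is 11 semitones; here we have 9, two semitones narrower: diminished.

diminished seventh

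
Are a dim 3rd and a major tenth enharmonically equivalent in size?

2 semitones (diminished third) vs 16 semitones (major tenth): not equal.

No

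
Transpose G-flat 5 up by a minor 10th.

The tenth's letter: G up three letter names plus an octave → B.
Moving 15 semitones up from Gb5 (the size of a minor tenth) reaches Bbb6.

B-double-flat 6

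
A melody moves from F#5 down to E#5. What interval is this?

Descending from F#5 to E#5 is the same interval as ascending E#5 to F#5.
E to F spans two letter names (E-F) — that makes it a second of some quality.
A major second would be 2 semitones, but E#5 to F#5 is 1 — one semitone narrower, making it a minor second.

m2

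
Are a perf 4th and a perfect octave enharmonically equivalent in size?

No

5 semitones (perfect fourth) vs 12 semitones (perfect octave): not equal.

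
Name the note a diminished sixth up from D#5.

Bb5

Six letter names up from D: B.
A diminished sixth spans 7 semitones, so from D#5 the target pitch is Bb5.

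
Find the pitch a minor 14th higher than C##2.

B#3

Seven letters up from C (plus an octave) reaches B.
A minor fourteenth is 22 semitones; 22 semitones up from C##2 gives B#3.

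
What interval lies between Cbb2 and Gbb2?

C to G spans five letter names (C-D-E-F-G) — that makes it a fifth of some quality.
The perfect fifth spans 7 semitones, and Cbb2 to Gbb2 is exactly 7 semitones — so this is a perfect fifth.

P5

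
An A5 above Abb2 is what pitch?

Eb3

Counting five letter names up from A lands on E.
An augmented fifth is 8 semitones; 8 semitones up from Abb2 gives Eb3.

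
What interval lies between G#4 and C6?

G to C spans four letter names (G-A-B-C), plus an octave: an eleventh.
The perfect eleventh is 17 semitones; here we have 16, one semitone narrower: diminished.
(Equivalently, a compound diminished fourth: a diminished fourth plus an octave.)

diminished eleventh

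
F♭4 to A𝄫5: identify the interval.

F to A spans three letter names (F-G-A), plus an octave, so the interval is some kind of tenth.
Fb4 to Abb5 is 15 semitones, a half step short of the major tenth (16), so this is minor.
(Equivalently, a compound minor third: a minor third plus an octave.)

m10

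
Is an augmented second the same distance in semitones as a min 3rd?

Yes

Both span 3 semitones: an augmented second and a minor third are the same chromatic distance.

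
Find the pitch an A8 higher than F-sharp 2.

The letter stays F (same as the start), shifted an octave up.
Moving 13 semitones up from F#2 (the size of an augmented octave) reaches F##3.

F-double-sharp 3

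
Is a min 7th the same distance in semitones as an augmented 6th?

Yes

Both span 10 semitones: a minor seventh and an augmented sixth are the same chromatic distance.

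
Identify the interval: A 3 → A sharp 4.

A to A is the same letter name, plus an octave, so the interval is some kind of octave.
A perfect octave would be 12 semitones; A3 to A#4 is 13, one semitone wider, so the interval is augmented.

augmented octave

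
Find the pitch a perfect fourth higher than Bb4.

Eb5

The fourth takes the letter from B up to E.
A perfect fourth spans 5 semitones, so from Bb4 the target pitch is Eb5.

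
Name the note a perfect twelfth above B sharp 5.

The twelfth's letter: B up five letter names plus an octave → F.
A perfect twelfth is 19 semitones; 19 semitones up from B#5 gives F##7.

F double-sharp 7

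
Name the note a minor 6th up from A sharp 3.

Counting six letter names up from A lands on F.
A minor sixth spans 8 semitones, so from A#3 the target pitch is F#4.

F sharp 4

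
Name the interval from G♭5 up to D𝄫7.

diminished 12th

G to D spans five letter names (G-A-B-C-D), plus an octave: a twelfth.
A perfect twelfth would be 19 semitones; Gb5 to Dbb7 is 18, one semitone narrower, so the interval is diminished.
(Equivalently, a compound diminished fifth: a diminished fifth plus an octave.)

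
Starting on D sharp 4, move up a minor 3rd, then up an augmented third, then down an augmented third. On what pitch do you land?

D#4 up a minor third → F#4 (3 semitones).
F#4 up an augmented third → A##4 (5 semitones).
An augmented third down from A##4 is F#4.

F sharp 4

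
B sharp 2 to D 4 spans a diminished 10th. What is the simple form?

Subtracting seven from the interval number removes an octave: 10 − 7 = 3.
That makes a diminished tenth a compound diminished third — an octave plus a diminished third.

d3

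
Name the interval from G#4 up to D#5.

perfect 5th

G to D spans five letter names (G-A-B-C-D): a fifth.
The perfect fifth spans 7 semitones, and G#4 to D#5 is exactly 7 semitones — so this is a perfect fifth.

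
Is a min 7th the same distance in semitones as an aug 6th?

A minor seventh = 10 semitones = an augmented sixth; enharmonically equal.

Yes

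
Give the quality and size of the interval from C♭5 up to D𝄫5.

m2

C to D spans two letter names (C-D), so the interval is some kind of second.
At 1 semitone, Cb5→Dbb5 falls one short of a major second: minor.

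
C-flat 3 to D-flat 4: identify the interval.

major ninth

C to D spans two letter names (C-D), plus an octave — that makes it a ninth of some quality.
Cb3 to Db4 is 14 semitones, matching the major ninth exactly, so the quality is major.
(Equivalently, a compound major second: a major second plus an octave.)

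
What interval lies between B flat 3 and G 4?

major sixth

B to G spans six letter names (B-C-D-E-F-G), so the interval is some kind of sixth.
The major sixth spans 9 semitones, and Bb3 to G4 is exactly 9 semitones — so this is a major sixth.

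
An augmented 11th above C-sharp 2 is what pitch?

F-double-sharp 3

Counting four letter names plus an octave up from C lands on F.
An augmented eleventh spans 18 semitones, so from C#2 the target pitch is F##3.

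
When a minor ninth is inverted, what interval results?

major 7th

First reduce the compound minor ninth to its simple form, a minor second.
Interval numbers invert to sum to nine: 2 + 7 = 9, so a second inverts to a seventh.
Quality inverts too: minor becomes major. That makes the inversion a major seventh.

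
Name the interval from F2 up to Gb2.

minor 2nd

F to G spans two letter names (F-G) — that makes it a second of some quality.
At 1 semitone, F2→Gb2 falls one short of a major second: minor.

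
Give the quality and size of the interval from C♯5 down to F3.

A12

Descending from C#5 to F3 is the same interval as ascending F3 to C#5.
F to C spans five letter names (F-G-A-B-C), plus an octave: a twelfth.
F3 to C#5 spans 20 semitones — one semitone wider than the perfect twelfth (19) — giving an augmented twelfth.
(Equivalently, a compound augmented fifth: an augmented fifth plus an octave.)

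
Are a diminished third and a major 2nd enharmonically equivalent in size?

Yes

A diminished third = 2 semitones = a major second; enharmonically equal.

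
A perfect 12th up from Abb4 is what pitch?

Ebb6

The twelfth's letter: A up five letter names plus an octave → E.
Moving 19 semitones up from Abb4 (the size of a perfect twelfth) reaches Ebb6.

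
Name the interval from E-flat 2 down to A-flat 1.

perfect fifth

Descending from Eb2 to Ab1 is the same interval as ascending Ab1 to Eb2.
A to E spans five letter names (A-B-C-D-E) — that makes it a fifth of some quality.
Ab1 to Eb2 is 7 semitones, matching the perfect fifth exactly, so the quality is perfect.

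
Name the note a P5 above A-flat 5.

The fifth takes the letter from A up to E.
A perfect fifth spans 7 semitones, so from Ab5 the target pitch is Eb6.

E-flat 6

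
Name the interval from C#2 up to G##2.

C to G spans five letter names (C-D-E-F-G) — that makes it a fifth of some quality.
A perfect fifth would be 7 semitones; C#2 to G##2 is 8, one semitone wider, so the interval is augmented.

augmented fifth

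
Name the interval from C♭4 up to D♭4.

M2

C to D spans two letter names (C-D): a second.
Counting semitones, Cb4→Db4 is 2, which is the major second.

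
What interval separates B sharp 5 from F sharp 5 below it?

A4

Descending from B#5 to F#5 is the same interval as ascending F#5 to B#5.
F to B spans four letter names (F-G-A-B): a fourth.
F#5 to B#5 spans 6 semitones — one semitone wider than the perfect fourth (5) — giving an augmented fourth.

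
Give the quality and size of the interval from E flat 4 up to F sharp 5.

E to F spans two letter names (E-F), plus an octave — that makes it a ninth of some quality.
A major ninth would be 14 semitones; Eb4 to F#5 is 15, one semitone wider, so the interval is augmented.
(Equivalently, a compound augmented second: an augmented second plus an octave.)

A9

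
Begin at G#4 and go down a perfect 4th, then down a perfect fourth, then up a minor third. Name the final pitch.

A perfect fourth down from G#4 is D#4.
D#4 down a perfect fourth → A#3 (5 semitones).
A minor third up from A#3 is C#4.

C#4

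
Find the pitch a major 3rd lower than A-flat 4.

F-flat 4

Three letter names down from A: F.
A major third is 4 semitones; 4 semitones down from Ab4 gives Fb4.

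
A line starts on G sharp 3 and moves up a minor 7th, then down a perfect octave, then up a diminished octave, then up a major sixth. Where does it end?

D 5

A minor seventh up from G#3 is F#4.
Down a perfect octave from F#4: F#3 (12 semitones down).
F#3 up a diminished octave → F4 (11 semitones).
F4 up a major sixth → D5 (9 semitones).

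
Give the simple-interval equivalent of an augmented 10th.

augmented 3rd

Take out an octave (7 from the number): 10 − 7 = 3.
That makes an augmented tenth a compound augmented third — an octave plus an augmented third.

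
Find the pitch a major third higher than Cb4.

Eb4

The third takes the letter from C up to E.
Moving 4 semitones up from Cb4 (the size of a major third) reaches Eb4.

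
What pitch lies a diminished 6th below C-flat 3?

E 2

The sixth takes the letter from C down to E.
A diminished sixth spans 7 semitones, so from Cb3 the target pitch is E2.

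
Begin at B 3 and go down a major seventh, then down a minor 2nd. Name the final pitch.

B 2

A major seventh down from B3 is C3.
C3 down a minor second → B2 (1 semitone).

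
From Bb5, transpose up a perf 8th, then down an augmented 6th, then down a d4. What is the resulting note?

Ab5

Bb5 up a perfect octave → Bb6 (12 semitones).
An augmented sixth down from Bb6 is Dbb6.
Down a diminished fourth from Dbb6: Ab5 (4 semitones down).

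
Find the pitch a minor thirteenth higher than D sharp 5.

The thirteenth's letter: D up six letter names plus an octave → B.
Moving 20 semitones up from D#5 (the size of a minor thirteenth) reaches B6.

B 6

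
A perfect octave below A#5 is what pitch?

The letter stays A (same as the start), shifted an octave down.
A perfect octave is 12 semitones; 12 semitones down from A#5 gives A#4.

A#4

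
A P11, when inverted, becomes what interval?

perfect 5th

First reduce the compound perfect eleventh to its simple form, a perfect fourth.
Inverted interval numbers add to nine, so a fourth pairs with a fifth (4 + 5 = 9).
The quality also flips — perfect stays perfect — giving a perfect fifth.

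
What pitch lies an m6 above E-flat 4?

Six letter names up from E: C.
A minor sixth is 8 semitones; 8 semitones up from Eb4 gives Cb5.

C-flat 5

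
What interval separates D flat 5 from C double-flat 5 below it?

Descending from Db5 to Cbb5 is the same interval as ascending Cbb5 to Db5.
C to D spans two letter names (C-D) — that makes it a second of some quality.
The major second is 2 semitones; here we have 3, one semitone wider: augmented.

augmented 2nd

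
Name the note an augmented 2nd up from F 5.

Counting two letter names up from F lands on G.
An augmented second is 3 semitones; 3 semitones up from F5 gives G#5.

G sharp 5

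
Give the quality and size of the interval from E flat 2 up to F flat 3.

E to F spans two letter names (E-F), plus an octave, so the interval is some kind of ninth.
At 13 semitones, Eb2→Fb3 falls one short of a major ninth: minor.
(Equivalently, a compound minor second: a minor second plus an octave.)

minor ninth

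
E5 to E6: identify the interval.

perfect octave

E to E is the same letter name, plus an octave — that makes it an octave of some quality.
E5 to E6 is 12 semitones, matching the perfect octave exactly, so the quality is perfect.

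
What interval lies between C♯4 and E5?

C to E spans three letter names (C-D-E), plus an octave — that makes it a tenth of some quality.
At 15 semitones, C#4→E5 falls one short of a major tenth: minor.
(Equivalently, a compound minor third: a minor third plus an octave.)

minor tenth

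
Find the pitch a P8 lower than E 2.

E 1

The letter stays E (same as the start), shifted an octave down.
A perfect octave spans 12 semitones, so from E2 the target pitch is E1.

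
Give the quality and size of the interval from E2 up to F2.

E to F spans two letter names (E-F), so the interval is some kind of second.
E2 to F2 is 1 semitone, a half step short of the major second (2), so this is minor.

minor 2nd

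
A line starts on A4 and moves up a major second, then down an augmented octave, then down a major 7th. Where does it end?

Cb3

A4 up a major second → B4 (2 semitones).
An augmented octave down from B4 is Bb3.
Down a major seventh from Bb3: Cb3 (11 semitones down).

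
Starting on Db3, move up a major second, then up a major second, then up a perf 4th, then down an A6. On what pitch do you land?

A major second up from Db3 is Eb3.
Up a major second from Eb3: F3 (2 semitones up).
Up a perfect fourth from F3: Bb3 (5 semitones up).
Down an augmented sixth from Bb3: Dbb3 (10 semitones down).

Dbb3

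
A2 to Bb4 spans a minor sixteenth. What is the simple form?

Take out 2 octaves (14 from the number): 16 − 14 = 2.
So a minor sixteenth is 2 octaves plus a minor second. The quality is unchanged.

minor second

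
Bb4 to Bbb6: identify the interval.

diminished fifteenth

B to B is the same letter name, plus 2 octaves — that makes it a fifteenth of some quality.
The perfect fifteenth is 24 semitones; here we have 23, one semitone narrower: diminished.
(Equivalently, a compound diminished octave: a diminished octave plus an octave.)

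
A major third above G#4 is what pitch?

The third takes the letter from G up to B.
A major third spans 4 semitones, so from G#4 the target pitch is B#4.

B#4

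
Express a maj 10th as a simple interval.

major 3rd

Subtracting seven from the interval number removes an octave: 10 − 7 = 3.
So a major tenth is an octave plus a major third. The quality is unchanged.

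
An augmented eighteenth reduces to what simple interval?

A4

Take out 2 octaves (14 from the number): 18 − 14 = 4.
Quality carries through unchanged, so the simple form is an augmented fourth.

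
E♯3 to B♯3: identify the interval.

E to B spans five letter names (E-F-G-A-B): a fifth.
The perfect fifth spans 7 semitones, and E#3 to B#3 is exactly 7 semitones — so this is a perfect fifth.

perfect fifth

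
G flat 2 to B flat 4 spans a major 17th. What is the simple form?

Take out 2 octaves (14 from the number): 17 − 14 = 3.
That makes a major seventeenth a compound major third — 2 octaves plus a major third.

major third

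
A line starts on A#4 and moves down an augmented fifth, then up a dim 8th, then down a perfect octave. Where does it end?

Down an augmented fifth from A#4: D4 (8 semitones down).
A diminished octave up from D4 is Db5.
A perfect octave down from Db5 is Db4.

Db4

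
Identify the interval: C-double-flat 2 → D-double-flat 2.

C to D spans two letter names (C-D), so the interval is some kind of second.
The major second spans 2 semitones, and Cbb2 to Dbb2 is exactly 2 semitones — so this is a major second.

major second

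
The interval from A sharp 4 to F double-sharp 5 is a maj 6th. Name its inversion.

The rule of nine gives the new number: 9 − 6 = 3, so a sixth becomes a third.
Quality inverts too: major becomes minor. That makes the inversion a minor third.

minor 3rd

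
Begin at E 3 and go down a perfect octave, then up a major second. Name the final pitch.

F sharp 2

Down a perfect octave from E3: E2 (12 semitones down).
Up a major second from E2: F#2 (2 semitones up).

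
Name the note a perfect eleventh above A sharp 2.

Counting four letter names plus an octave up from A lands on D.
A perfect eleventh is 17 semitones; 17 semitones up from A#2 gives D#4.

D sharp 4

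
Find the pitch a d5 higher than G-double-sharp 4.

Five letter names up from G: D.
A diminished fifth spans 6 semitones, so from G##4 the target pitch is D#5.

D-sharp 5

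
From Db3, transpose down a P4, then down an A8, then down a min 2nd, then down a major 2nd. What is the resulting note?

Fb1

Down a perfect fourth from Db3: Ab2 (5 semitones down).
Ab2 down an augmented octave → Abb1 (13 semitones).
Abb1 down a minor second → Gb1 (1 semitone).
Down a major second from Gb1: Fb1 (2 semitones down).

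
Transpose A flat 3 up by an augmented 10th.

Three letters up from A (plus an octave) reaches C.
Moving 17 semitones up from Ab3 (the size of an augmented tenth) reaches C#5.

C sharp 5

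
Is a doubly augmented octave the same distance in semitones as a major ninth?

Yes

A doubly augmented octave spans 14 semitones, and a major ninth also spans 14 semitones — they're enharmonic.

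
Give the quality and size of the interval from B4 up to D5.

B to D spans three letter names (B-C-D): a third.
B4 to D5 is 3 semitones, a half step short of the major third (4), so this is minor.

minor 3rd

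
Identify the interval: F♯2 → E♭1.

Descending from F#2 to Eb1 is the same interval as ascending Eb1 to F#2.
E to F spans two letter names (E-F), plus an octave — that makes it a ninth of some quality.
Eb1 to F#2 spans 15 semitones — one semitone wider than the major ninth (14) — giving an augmented ninth.
(Equivalently, a compound augmented second: an augmented second plus an octave.)

augmented ninth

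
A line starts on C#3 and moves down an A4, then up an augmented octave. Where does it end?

An augmented fourth down from C#3 is G2.
G2 up an augmented octave → G#3 (13 semitones).

G#3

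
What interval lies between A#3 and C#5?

minor 10th

A to C spans three letter names (A-B-C), plus an octave, so the interval is some kind of tenth.
A#3 to C#5 is 15 semitones, a half step short of the major tenth (16), so this is minor.
(Equivalently, a compound minor third: a minor third plus an octave.)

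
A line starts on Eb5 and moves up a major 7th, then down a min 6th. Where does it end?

F#5

A major seventh up from Eb5 is D6.
D6 down a minor sixth → F#5 (8 semitones).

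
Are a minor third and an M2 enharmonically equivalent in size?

3 semitones (minor third) vs 2 semitones (major second): not equal.

No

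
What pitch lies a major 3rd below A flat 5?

F flat 5

The third takes the letter from A down to F.
Moving 4 semitones down from Ab5 (the size of a major third) reaches Fb5.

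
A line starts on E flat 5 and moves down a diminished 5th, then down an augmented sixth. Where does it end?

C flat 4

Down a diminished fifth from Eb5: A4 (6 semitones down).
A4 down an augmented sixth → Cb4 (10 semitones).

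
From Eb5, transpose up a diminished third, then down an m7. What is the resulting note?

Abb4

Eb5 up a diminished third → Gbb5 (2 semitones).
A minor seventh down from Gbb5 is Abb4.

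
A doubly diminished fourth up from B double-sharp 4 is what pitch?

Counting four letter names up from B lands on E.
A doubly diminished fourth is 3 semitones; 3 semitones up from B##4 gives E5.

E 5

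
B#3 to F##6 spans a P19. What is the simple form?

Each octave removed subtracts seven from the number: 19 − 14 = 5.
Quality carries through unchanged, so the simple form is a perfect fifth.

perfect 5th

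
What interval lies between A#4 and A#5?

perfect octave

A to A is the same letter name, plus an octave — that makes it an octave of some quality.
The perfect octave spans 12 semitones, and A#4 to A#5 is exactly 12 semitones — so this is a perfect octave.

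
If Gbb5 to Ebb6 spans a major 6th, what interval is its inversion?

The rule of nine gives the new number: 9 − 6 = 3, so a sixth becomes a third.
And major becomes minor under inversion, so we get a minor third.

minor 3rd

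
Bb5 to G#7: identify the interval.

B to G spans six letter names (B-C-D-E-F-G), plus an octave, so the interval is some kind of thirteenth.
The major thirteenth is 21 semitones; here we have 22, one semitone wider: augmented.
(Equivalently, a compound augmented sixth: an augmented sixth plus an octave.)

A13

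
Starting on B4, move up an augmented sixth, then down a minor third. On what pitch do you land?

E##5

An augmented sixth up from B4 is G##5.
A minor third down from G##5 is E##5.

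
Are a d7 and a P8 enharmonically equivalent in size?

No

A diminished seventh is 9 semitones but a perfect octave is 12 semitones — different sizes.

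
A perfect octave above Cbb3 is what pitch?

Cbb4

For an octave the letter name doesn't change: still C, an octave up.
A perfect octave is 12 semitones; 12 semitones up from Cbb3 gives Cbb4.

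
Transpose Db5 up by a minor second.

Ebb5

Counting two letter names up from D lands on E.
A minor second spans 1 semitone, so from Db5 the target pitch is Ebb5.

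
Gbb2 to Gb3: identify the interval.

G to G is the same letter name, plus an octave: an octave.
The perfect octave is 12 semitones; here we have 13, one semitone wider: augmented.

augmented octave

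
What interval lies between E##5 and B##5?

E to B spans five letter names (E-F-G-A-B): a fifth.
The perfect fifth spans 7 semitones, and E##5 to B##5 is exactly 7 semitones — so this is a perfect fifth.

perfect fifth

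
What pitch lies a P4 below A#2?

E#2

Four letter names down from A: E.
Moving 5 semitones down from A#2 (the size of a perfect fourth) reaches E#2.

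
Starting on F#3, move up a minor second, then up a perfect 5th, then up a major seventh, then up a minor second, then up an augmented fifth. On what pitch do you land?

A#5

F#3 up a minor second → G3 (1 semitone).
G3 up a perfect fifth → D4 (7 semitones).
Up a major seventh from D4: C#5 (11 semitones up).
Up a minor second from C#5: D5 (1 semitone up).
An augmented fifth up from D5 is A#5.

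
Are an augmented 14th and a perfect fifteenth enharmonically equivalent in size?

An augmented fourteenth spans 24 semitones, and a perfect fifteenth also spans 24 semitones — they're enharmonic.

Yes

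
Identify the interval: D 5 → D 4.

Descending from D5 to D4 is the same interval as ascending D4 to D5.
D to D is the same letter name, plus an octave, so the interval is some kind of octave.
The perfect octave spans 12 semitones, and D4 to D5 is exactly 12 semitones — so this is a perfect octave.

perfect octave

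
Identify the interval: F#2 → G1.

major seventh

Descending from F#2 to G1 is the same interval as ascending G1 to F#2.
G to F spans seven letter names (G-A-B-C-D-E-F), so the interval is some kind of seventh.
Counting semitones, G1→F#2 is 11, which is the major seventh.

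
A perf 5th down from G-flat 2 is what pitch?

Counting five letter names down from G lands on C.
A perfect fifth is 7 semitones; 7 semitones down from Gb2 gives Cb2.

C-flat 2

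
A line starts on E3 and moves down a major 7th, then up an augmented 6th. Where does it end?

D#3

E3 down a major seventh → F2 (11 semitones).
F2 up an augmented sixth → D#3 (10 semitones).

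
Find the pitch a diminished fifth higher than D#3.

The fifth takes the letter from D up to A.
A diminished fifth is 6 semitones; 6 semitones up from D#3 gives A3.

A3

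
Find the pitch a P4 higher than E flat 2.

Four letter names up from E: A.
A perfect fourth is 5 semitones; 5 semitones up from Eb2 gives Ab2.

A flat 2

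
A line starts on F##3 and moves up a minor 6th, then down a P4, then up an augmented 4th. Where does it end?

Up a minor sixth from F##3: D#4 (8 semitones up).
A perfect fourth down from D#4 is A#3.
Up an augmented fourth from A#3: D##4 (6 semitones up).

D##4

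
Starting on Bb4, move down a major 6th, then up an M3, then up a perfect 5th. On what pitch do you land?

Bb4 down a major sixth → Db4 (9 semitones).
A major third up from Db4 is F4.
A perfect fifth up from F4 is C5.

C5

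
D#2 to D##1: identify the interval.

Descending from D#2 to D##1 is the same interval as ascending D##1 to D#2.
D to D is the same letter name, plus an octave — that makes it an octave of some quality.
The perfect octave is 12 semitones; here we have 11, one semitone narrower: diminished.

diminished octave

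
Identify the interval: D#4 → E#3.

minor seventh

Descending from D#4 to E#3 is the same interval as ascending E#3 to D#4.
E to D spans seven letter names (E-F-G-A-B-C-D), so the interval is some kind of seventh.
E#3 to D#4 is 10 semitones, a half step short of the major seventh (11), so this is minor.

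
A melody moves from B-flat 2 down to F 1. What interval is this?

Descending from Bb2 to F1 is the same interval as ascending F1 to Bb2.
F to B spans four letter names (F-G-A-B), plus an octave, so the interval is some kind of eleventh.
F1 to Bb2 is 17 semitones, matching the perfect eleventh exactly, so the quality is perfect.
(Equivalently, a compound perfect fourth: a perfect fourth plus an octave.)

P11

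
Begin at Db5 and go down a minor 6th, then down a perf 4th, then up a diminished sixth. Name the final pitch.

Db5 down a minor sixth → F4 (8 semitones).
Down a perfect fourth from F4: C4 (5 semitones down).
A diminished sixth up from C4 is Abb4.

Abb4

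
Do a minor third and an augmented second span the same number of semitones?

A minor third = 3 semitones = an augmented second; enharmonically equal.

Yes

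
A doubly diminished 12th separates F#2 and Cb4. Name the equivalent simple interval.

dd5

Each octave removed subtracts seven from the number: 12 − 7 = 5.
That makes a doubly diminished twelfth a compound doubly diminished fifth — an octave plus a doubly diminished fifth.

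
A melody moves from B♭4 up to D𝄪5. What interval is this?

doubly augmented third

B to D spans three letter names (B-C-D), so the interval is some kind of third.
A major third would be 4 semitones; Bb4 to D##5 is 6, two semitones wider, so the interval is doubly augmented.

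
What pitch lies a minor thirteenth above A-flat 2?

F-flat 4

Six letters up from A (plus an octave) reaches F.
Moving 20 semitones up from Ab2 (the size of a minor thirteenth) reaches Fb4.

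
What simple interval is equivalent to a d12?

diminished 5th

Subtracting seven from the interval number removes an octave: 12 − 7 = 5.
So a diminished twelfth is an octave plus a diminished fifth. The quality is unchanged.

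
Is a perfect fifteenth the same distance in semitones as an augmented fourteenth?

A perfect fifteenth = 24 semitones = an augmented fourteenth; enharmonically equal.

Yes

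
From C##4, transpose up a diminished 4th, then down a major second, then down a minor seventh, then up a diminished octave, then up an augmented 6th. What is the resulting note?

D#5

C##4 up a diminished fourth → F#4 (4 semitones).
A major second down from F#4 is E4.
Down a minor seventh from E4: F#3 (10 semitones down).
Up a diminished octave from F#3: F4 (11 semitones up).
An augmented sixth up from F4 is D#5.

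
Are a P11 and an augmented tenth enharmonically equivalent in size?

Both span 17 semitones: a perfect eleventh and an augmented tenth are the same chromatic distance.

Yes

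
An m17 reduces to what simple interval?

Subtracting seven from the interval number removes an octave: 17 − 14 = 3.
That makes a minor seventeenth a compound minor third — 2 octaves plus a minor third.

m3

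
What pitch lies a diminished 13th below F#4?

A##2

The thirteenth's letter: F down six letter names plus an octave → A.
Moving 19 semitones down from F#4 (the size of a diminished thirteenth) reaches A##2.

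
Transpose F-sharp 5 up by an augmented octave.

The letter stays F (same as the start), shifted an octave up.
Moving 13 semitones up from F#5 (the size of an augmented octave) reaches F##6.

F-double-sharp 6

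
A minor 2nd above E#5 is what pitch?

The second takes the letter from E up to F.
A minor second spans 1 semitone, so from E#5 the target pitch is F#5.

F#5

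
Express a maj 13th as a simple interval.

Take out an octave (7 from the number): 13 − 7 = 6.
That makes a major thirteenth a compound major sixth — an octave plus a major sixth.

M6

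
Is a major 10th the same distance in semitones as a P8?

A major tenth spans 16 semitones; a perfect octave spans 12 semitones. They differ by 4.

No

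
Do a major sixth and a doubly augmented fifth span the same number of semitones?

Yes

A major sixth = 9 semitones = a doubly augmented fifth; enharmonically equal.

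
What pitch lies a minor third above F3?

Ab3

Three letter names up from F: A.
Moving 3 semitones up from F3 (the size of a minor third) reaches Ab3.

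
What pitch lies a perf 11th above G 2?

Four letters up from G (plus an octave) reaches C.
Moving 17 semitones up from G2 (the size of a perfect eleventh) reaches C4.

C 4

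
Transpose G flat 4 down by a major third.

Counting three letter names down from G lands on E.
A major third is 4 semitones; 4 semitones down from Gb4 gives Ebb4.

E double-flat 4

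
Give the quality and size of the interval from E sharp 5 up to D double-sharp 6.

major 7th

E to D spans seven letter names (E-F-G-A-B-C-D): a seventh.
E#5 to D##6 is 11 semitones, matching the major seventh exactly, so the quality is major.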